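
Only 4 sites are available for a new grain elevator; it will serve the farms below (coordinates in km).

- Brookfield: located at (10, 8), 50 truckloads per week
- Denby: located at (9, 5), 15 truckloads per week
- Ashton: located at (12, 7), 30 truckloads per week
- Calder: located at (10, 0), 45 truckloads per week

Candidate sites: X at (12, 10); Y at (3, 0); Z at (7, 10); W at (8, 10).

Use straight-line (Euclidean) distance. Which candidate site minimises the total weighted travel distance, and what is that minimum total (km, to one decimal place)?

X, total 777.8 km

Total weighted distance at each candidate:
  X (12, 10): total = 777.8
  Y (3, 0): total = 1305.7
  Z (7, 10): total = 905.8
  W (8, 10): total = 826.8
Minimum is at X with total 777.8 km.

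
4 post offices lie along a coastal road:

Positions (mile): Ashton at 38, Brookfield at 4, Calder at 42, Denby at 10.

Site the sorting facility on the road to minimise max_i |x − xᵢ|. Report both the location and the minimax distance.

The 1-center on a line is the midpoint of the two extreme points: leftmost at 4, rightmost at 42.
Optimal location = (4 + 42)/2 = 23; maximum distance = (42 − 4)/2 = 19.

location 23, max distance 19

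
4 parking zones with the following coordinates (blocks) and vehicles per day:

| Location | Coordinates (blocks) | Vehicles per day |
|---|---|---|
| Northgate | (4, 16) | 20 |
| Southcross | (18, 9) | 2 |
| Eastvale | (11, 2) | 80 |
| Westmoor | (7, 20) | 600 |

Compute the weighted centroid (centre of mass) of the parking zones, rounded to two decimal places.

The minimiser of Σwᵢ‖p−pᵢ‖² is the weighted centroid p* = (Σwᵢpᵢ)/(Σwᵢ).
Σwᵢ = 702.
Σwᵢxᵢ = 20·4 + 2·18 + 80·11 + 600·7 = 5196.
Σwᵢyᵢ = 20·16 + 2·9 + 80·2 + 600·20 = 12498.
x* = 5196/702 = 7.40, y* = 12498/702 = 17.80.

(7.40, 17.80)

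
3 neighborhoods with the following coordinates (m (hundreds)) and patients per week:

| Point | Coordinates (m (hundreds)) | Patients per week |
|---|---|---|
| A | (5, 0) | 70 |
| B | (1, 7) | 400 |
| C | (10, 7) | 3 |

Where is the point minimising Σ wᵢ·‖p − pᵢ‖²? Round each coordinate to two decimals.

(1.65, 5.96)

The minimiser of Σwᵢ‖p−pᵢ‖² is the weighted centroid p* = (Σwᵢpᵢ)/(Σwᵢ).
Σwᵢ = 473.
Σwᵢxᵢ = 70·5 + 400·1 + 3·10 = 780.
Σwᵢyᵢ = 70·0 + 400·7 + 3·7 = 2821.
x* = 780/473 = 1.65, y* = 2821/473 = 5.96.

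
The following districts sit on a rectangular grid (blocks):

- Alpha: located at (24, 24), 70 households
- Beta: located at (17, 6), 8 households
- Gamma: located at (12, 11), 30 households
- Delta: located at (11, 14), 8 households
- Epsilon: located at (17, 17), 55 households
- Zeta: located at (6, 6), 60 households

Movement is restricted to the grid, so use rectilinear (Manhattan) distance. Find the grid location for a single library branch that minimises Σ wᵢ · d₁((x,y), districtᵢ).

(17, 17)

Manhattan distance separates: Σwᵢ(|x−xᵢ|+|y−yᵢ|) = Σwᵢ|x−xᵢ| + Σwᵢ|y−yᵢ|, so x and y are optimised independently as 1-D weighted medians.
Total weight W = 231; half = 115.5.
x-coordinate, sorted with cumulative weight:
  x=6 (Zeta, w=60) cum 60
  x=11 (Delta, w=8) cum 68
  x=12 (Gamma, w=30) cum 98
  x=17 (Beta, w=8) cum 106
  x=17 (Epsilon, w=55) cum 161  ← median
  x=24 (Alpha, w=70) cum 231
⇒ x* = 17
y-coordinate, sorted with cumulative weight:
  y=6 (Beta, w=8) cum 8
  y=6 (Zeta, w=60) cum 68
  y=11 (Gamma, w=30) cum 98
  y=14 (Delta, w=8) cum 106
  y=17 (Epsilon, w=55) cum 161  ← median
  y=24 (Alpha, w=70) cum 231
⇒ y* = 17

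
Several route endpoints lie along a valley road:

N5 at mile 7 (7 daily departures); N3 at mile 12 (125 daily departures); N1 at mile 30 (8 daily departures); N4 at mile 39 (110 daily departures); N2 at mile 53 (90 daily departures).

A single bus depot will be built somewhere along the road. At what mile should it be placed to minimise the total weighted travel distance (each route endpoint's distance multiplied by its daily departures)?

For a sum of weighted absolute distances on a line, the optimum is the weighted median (not the mean). Total weight W = 340; half-weight = 170.
Sort by position and accumulate weight:
  mile 7 (N5, w=7) → cum 7
  mile 12 (N3, w=125) → cum 132
  mile 30 (N1, w=8) → cum 140
  mile 39 (N4, w=110) → cum 250  ≥ 170 → median here
  mile 53 (N2, w=90) → cum 340
Optimal location: mile 39.

x = 39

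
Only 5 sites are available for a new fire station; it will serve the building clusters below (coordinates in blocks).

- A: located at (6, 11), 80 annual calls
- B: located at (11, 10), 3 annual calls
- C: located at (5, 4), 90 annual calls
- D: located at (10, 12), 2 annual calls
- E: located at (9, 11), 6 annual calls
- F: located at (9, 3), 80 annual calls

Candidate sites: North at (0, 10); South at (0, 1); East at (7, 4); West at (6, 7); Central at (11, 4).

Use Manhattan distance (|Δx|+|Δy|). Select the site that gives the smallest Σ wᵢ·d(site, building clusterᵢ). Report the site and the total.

Total weighted distance at each candidate:
  North (0, 10): total = 2947
  South (0, 1): total = 3096
  East (7, 4): total = 1166
  West (6, 7): total = 1324
  Central (11, 4): total = 1830
Minimum is at East with total 1166 blocks.

East, total 1166 blocks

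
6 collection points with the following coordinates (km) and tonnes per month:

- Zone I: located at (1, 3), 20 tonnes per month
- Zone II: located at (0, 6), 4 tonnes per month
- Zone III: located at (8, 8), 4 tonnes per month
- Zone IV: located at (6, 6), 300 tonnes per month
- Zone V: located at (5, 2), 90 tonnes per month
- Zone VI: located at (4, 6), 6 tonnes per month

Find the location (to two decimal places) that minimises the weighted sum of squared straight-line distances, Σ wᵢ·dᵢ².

The minimiser of Σwᵢ‖p−pᵢ‖² is the weighted centroid p* = (Σwᵢpᵢ)/(Σwᵢ).
Σwᵢ = 424.
Σwᵢxᵢ = 20·1 + 4·0 + 4·8 + 300·6 + 90·5 + 6·4 = 2326.
Σwᵢyᵢ = 20·3 + 4·6 + 4·8 + 300·6 + 90·2 + 6·6 = 2132.
x* = 2326/424 = 5.49, y* = 2132/424 = 5.03.

(5.49, 5.03)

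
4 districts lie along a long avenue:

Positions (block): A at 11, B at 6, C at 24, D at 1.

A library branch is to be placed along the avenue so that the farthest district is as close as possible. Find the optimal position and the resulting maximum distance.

The 1-center on a line is the midpoint of the two extreme points: leftmost at 1, rightmost at 24.
Optimal location = (1 + 24)/2 = 12.5; maximum distance = (24 − 1)/2 = 11.5.

location 12.5, max distance 11.5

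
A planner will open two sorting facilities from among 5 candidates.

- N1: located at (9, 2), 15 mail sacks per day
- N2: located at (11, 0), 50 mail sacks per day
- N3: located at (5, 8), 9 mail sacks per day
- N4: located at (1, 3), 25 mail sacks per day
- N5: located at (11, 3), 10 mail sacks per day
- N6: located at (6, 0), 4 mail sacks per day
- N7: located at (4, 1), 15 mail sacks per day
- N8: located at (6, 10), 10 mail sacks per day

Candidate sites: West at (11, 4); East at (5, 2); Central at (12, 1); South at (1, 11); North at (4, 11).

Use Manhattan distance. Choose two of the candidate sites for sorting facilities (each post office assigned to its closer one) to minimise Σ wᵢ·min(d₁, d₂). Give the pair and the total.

{East, Central}, total 501

Evaluate every pair (each demand assigned to the nearer of the two):
  {East, Central}: total = 501
  {West, East}: total = 581
  {Central, South}: total = 661
  {Central, North}: total = 679
  {East, North}: total = 763
  {West, South}: total = 779
  {West, Central}: total = 793
  {West, North}: total = 797
  {East, South}: total = 811
  {South, North}: total = 1728
Best pair: {East, Central} with total 501.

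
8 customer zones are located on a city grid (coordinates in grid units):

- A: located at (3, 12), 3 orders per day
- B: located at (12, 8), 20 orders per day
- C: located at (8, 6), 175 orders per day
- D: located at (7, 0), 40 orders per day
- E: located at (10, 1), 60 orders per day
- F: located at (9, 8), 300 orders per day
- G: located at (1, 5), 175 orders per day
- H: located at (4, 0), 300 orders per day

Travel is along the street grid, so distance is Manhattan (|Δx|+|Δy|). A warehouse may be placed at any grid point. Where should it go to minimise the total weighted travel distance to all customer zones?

Manhattan distance separates: Σwᵢ(|x−xᵢ|+|y−yᵢ|) = Σwᵢ|x−xᵢ| + Σwᵢ|y−yᵢ|, so x and y are optimised independently as 1-D weighted medians.
Total weight W = 1073; half = 536.5.
x-coordinate, sorted with cumulative weight:
  x=1 (G, w=175) cum 175
  x=3 (A, w=3) cum 178
  x=4 (H, w=300) cum 478
  x=7 (D, w=40) cum 518
  x=8 (C, w=175) cum 693  ← median
  x=9 (F, w=300) cum 993
  x=10 (E, w=60) cum 1053
  x=12 (B, w=20) cum 1073
⇒ x* = 8
y-coordinate, sorted with cumulative weight:
  y=0 (D, w=40) cum 40
  y=0 (H, w=300) cum 340
  y=1 (E, w=60) cum 400
  y=5 (G, w=175) cum 575  ← median
  y=6 (C, w=175) cum 750
  y=8 (B, w=20) cum 770
  y=8 (F, w=300) cum 1070
  y=12 (A, w=3) cum 1073
⇒ y* = 5

(8, 5)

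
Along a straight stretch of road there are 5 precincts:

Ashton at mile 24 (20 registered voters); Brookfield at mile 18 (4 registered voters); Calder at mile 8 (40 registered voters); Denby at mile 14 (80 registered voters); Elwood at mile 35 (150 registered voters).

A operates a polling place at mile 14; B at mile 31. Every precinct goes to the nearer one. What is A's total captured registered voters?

124

The indifferent point is the midpoint (14+31)/2 = 22.5; precincts left of it (closer to A at 14) go to A, those right go to B.
  Calder at 8 (w=40) → A
  Denby at 14 (w=80) → A
  Brookfield at 18 (w=4) → A
  Ashton at 24 (w=20) → B
  Elwood at 35 (w=150) → B
A captures 124; B captures 170.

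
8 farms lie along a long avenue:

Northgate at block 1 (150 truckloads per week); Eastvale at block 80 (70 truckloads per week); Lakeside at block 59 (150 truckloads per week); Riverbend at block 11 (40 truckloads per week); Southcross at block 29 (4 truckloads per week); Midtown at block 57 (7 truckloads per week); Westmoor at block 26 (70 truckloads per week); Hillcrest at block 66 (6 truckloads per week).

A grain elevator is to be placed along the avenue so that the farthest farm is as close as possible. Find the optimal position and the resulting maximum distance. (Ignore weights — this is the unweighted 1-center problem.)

The 1-center on a line is the midpoint of the two extreme points: leftmost at 1, rightmost at 80.
Optimal location = (1 + 80)/2 = 40.5; maximum distance = (80 − 1)/2 = 39.5.

location 40.5, max distance 39.5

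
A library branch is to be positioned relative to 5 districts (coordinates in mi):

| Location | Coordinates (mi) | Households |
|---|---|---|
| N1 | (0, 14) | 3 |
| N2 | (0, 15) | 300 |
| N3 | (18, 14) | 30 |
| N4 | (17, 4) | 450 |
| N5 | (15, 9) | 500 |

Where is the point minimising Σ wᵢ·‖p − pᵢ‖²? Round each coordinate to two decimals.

(12.23, 8.78)

The minimiser of Σwᵢ‖p−pᵢ‖² is the weighted centroid p* = (Σwᵢpᵢ)/(Σwᵢ).
Σwᵢ = 1283.
Σwᵢxᵢ = 3·0 + 300·0 + 30·18 + 450·17 + 500·15 = 15690.
Σwᵢyᵢ = 3·14 + 300·15 + 30·14 + 450·4 + 500·9 = 11262.
x* = 15690/1283 = 12.23, y* = 11262/1283 = 8.78.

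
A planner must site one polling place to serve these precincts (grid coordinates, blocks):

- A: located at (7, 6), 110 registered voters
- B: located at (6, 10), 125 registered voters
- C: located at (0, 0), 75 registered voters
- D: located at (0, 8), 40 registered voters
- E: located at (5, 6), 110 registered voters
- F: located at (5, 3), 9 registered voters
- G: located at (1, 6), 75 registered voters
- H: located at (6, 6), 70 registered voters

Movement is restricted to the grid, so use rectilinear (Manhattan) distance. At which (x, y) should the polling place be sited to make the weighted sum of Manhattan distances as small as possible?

Manhattan distance separates: Σwᵢ(|x−xᵢ|+|y−yᵢ|) = Σwᵢ|x−xᵢ| + Σwᵢ|y−yᵢ|, so x and y are optimised independently as 1-D weighted medians.
Total weight W = 614; half = 307.
x-coordinate, sorted with cumulative weight:
  x=0 (C, w=75) cum 75
  x=0 (D, w=40) cum 115
  x=1 (G, w=75) cum 190
  x=5 (E, w=110) cum 300
  x=5 (F, w=9) cum 309  ← median
  x=6 (B, w=125) cum 434
  x=6 (H, w=70) cum 504
  x=7 (A, w=110) cum 614
⇒ x* = 5
y-coordinate, sorted with cumulative weight:
  y=0 (C, w=75) cum 75
  y=3 (F, w=9) cum 84
  y=6 (A, w=110) cum 194
  y=6 (E, w=110) cum 304
  y=6 (G, w=75) cum 379  ← median
  y=6 (H, w=70) cum 449
  y=8 (D, w=40) cum 489
  y=10 (B, w=125) cum 614
⇒ y* = 6

(5, 6)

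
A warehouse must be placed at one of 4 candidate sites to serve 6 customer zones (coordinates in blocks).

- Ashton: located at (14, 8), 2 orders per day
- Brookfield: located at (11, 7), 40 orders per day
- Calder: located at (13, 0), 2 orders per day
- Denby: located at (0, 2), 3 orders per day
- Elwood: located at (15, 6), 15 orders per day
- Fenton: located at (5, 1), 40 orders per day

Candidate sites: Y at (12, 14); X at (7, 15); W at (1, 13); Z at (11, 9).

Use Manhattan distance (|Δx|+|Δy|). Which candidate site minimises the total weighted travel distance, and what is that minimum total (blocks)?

Total weighted distance at each candidate:
  Y (12, 14): total = 1403
  X (7, 15): total = 1505
  W (1, 13): total = 1717
  Z (11, 9): total = 829
Minimum is at Z with total 829 blocks.

Z, total 829 blocks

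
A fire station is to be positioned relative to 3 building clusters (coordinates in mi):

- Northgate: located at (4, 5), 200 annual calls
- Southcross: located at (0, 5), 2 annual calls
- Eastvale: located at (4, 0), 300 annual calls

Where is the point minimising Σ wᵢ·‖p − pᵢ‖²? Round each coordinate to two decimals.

The minimiser of Σwᵢ‖p−pᵢ‖² is the weighted centroid p* = (Σwᵢpᵢ)/(Σwᵢ).
Σwᵢ = 502.
Σwᵢxᵢ = 200·4 + 2·0 + 300·4 = 2000.
Σwᵢyᵢ = 200·5 + 2·5 + 300·0 = 1010.
x* = 2000/502 = 3.98, y* = 1010/502 = 2.01.

(3.98, 2.01)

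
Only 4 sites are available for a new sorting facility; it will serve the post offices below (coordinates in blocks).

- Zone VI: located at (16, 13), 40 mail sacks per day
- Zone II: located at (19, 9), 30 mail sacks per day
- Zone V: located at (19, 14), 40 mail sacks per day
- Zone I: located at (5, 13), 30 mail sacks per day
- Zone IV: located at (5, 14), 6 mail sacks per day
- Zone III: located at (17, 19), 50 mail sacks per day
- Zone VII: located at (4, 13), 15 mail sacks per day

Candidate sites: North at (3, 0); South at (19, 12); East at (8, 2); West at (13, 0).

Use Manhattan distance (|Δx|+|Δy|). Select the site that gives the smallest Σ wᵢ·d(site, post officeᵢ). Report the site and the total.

South, total 1566 blocks

Total weighted distance at each candidate:
  North (3, 0): total = 5396
  South (19, 12): total = 1566
  East (8, 2): total = 4255
  West (13, 0): total = 4132
Minimum is at South with total 1566 blocks.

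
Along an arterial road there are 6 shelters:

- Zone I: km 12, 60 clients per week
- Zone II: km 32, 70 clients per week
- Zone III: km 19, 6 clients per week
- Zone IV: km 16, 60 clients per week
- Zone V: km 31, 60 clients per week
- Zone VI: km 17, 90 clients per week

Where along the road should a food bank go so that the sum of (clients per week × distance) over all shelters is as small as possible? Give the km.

For a sum of weighted absolute distances on a line, the optimum is the weighted median (not the mean). Total weight W = 346; half-weight = 173.
Sort by position and accumulate weight:
  km 12 (Zone I, w=60) → cum 60
  km 16 (Zone IV, w=60) → cum 120
  km 17 (Zone VI, w=90) → cum 210  ≥ 173 → median here
  km 19 (Zone III, w=6) → cum 216
  km 31 (Zone V, w=60) → cum 276
  km 32 (Zone II, w=70) → cum 346
Optimal location: km 17.

x = 17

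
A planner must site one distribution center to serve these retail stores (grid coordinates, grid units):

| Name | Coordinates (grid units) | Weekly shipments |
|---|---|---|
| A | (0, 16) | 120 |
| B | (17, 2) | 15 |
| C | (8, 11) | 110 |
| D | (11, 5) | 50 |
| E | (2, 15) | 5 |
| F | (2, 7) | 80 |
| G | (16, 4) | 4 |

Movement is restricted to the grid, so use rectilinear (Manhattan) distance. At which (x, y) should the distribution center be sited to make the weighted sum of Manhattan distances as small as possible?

(2, 11)

Manhattan distance separates: Σwᵢ(|x−xᵢ|+|y−yᵢ|) = Σwᵢ|x−xᵢ| + Σwᵢ|y−yᵢ|, so x and y are optimised independently as 1-D weighted medians.
Total weight W = 384; half = 192.
x-coordinate, sorted with cumulative weight:
  x=0 (A, w=120) cum 120
  x=2 (E, w=5) cum 125
  x=2 (F, w=80) cum 205  ← median
  x=8 (C, w=110) cum 315
  x=11 (D, w=50) cum 365
  x=16 (G, w=4) cum 369
  x=17 (B, w=15) cum 384
⇒ x* = 2
y-coordinate, sorted with cumulative weight:
  y=2 (B, w=15) cum 15
  y=4 (G, w=4) cum 19
  y=5 (D, w=50) cum 69
  y=7 (F, w=80) cum 149
  y=11 (C, w=110) cum 259  ← median
  y=15 (E, w=5) cum 264
  y=16 (A, w=120) cum 384
⇒ y* = 11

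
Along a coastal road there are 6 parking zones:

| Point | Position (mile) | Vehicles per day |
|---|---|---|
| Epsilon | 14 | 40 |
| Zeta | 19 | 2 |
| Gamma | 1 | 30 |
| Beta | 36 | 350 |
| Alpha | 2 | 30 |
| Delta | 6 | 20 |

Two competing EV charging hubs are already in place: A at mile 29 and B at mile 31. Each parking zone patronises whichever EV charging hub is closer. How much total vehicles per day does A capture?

The indifferent point is the midpoint (29+31)/2 = 30; parking zones left of it (closer to A at 29) go to A, those right go to B.
  Gamma at 1 (w=30) → A
  Alpha at 2 (w=30) → A
  Delta at 6 (w=20) → A
  Epsilon at 14 (w=40) → A
  Zeta at 19 (w=2) → A
  Beta at 36 (w=350) → B
A captures 122; B captures 350.

122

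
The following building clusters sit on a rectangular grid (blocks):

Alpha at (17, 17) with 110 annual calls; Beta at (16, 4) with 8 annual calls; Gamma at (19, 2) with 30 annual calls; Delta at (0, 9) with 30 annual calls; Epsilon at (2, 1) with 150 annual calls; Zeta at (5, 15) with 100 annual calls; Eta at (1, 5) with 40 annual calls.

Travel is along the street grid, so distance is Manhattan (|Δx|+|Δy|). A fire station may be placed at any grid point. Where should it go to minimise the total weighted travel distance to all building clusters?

(5, 9)

Manhattan distance separates: Σwᵢ(|x−xᵢ|+|y−yᵢ|) = Σwᵢ|x−xᵢ| + Σwᵢ|y−yᵢ|, so x and y are optimised independently as 1-D weighted medians.
Total weight W = 468; half = 234.
x-coordinate, sorted with cumulative weight:
  x=0 (Delta, w=30) cum 30
  x=1 (Eta, w=40) cum 70
  x=2 (Epsilon, w=150) cum 220
  x=5 (Zeta, w=100) cum 320  ← median
  x=16 (Beta, w=8) cum 328
  x=17 (Alpha, w=110) cum 438
  x=19 (Gamma, w=30) cum 468
⇒ x* = 5
y-coordinate, sorted with cumulative weight:
  y=1 (Epsilon, w=150) cum 150
  y=2 (Gamma, w=30) cum 180
  y=4 (Beta, w=8) cum 188
  y=5 (Eta, w=40) cum 228
  y=9 (Delta, w=30) cum 258  ← median
  y=15 (Zeta, w=100) cum 358
  y=17 (Alpha, w=110) cum 468
⇒ y* = 9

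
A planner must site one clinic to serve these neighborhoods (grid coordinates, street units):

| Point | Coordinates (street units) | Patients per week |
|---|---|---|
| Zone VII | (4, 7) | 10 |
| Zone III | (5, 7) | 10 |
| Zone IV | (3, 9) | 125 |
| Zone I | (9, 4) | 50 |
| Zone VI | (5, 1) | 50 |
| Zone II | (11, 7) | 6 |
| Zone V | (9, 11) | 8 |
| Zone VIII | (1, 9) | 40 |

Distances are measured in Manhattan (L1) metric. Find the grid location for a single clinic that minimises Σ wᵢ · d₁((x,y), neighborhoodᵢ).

(3, 9)

Manhattan distance separates: Σwᵢ(|x−xᵢ|+|y−yᵢ|) = Σwᵢ|x−xᵢ| + Σwᵢ|y−yᵢ|, so x and y are optimised independently as 1-D weighted medians.
Total weight W = 299; half = 149.5.
x-coordinate, sorted with cumulative weight:
  x=1 (Zone VIII, w=40) cum 40
  x=3 (Zone IV, w=125) cum 165  ← median
  x=4 (Zone VII, w=10) cum 175
  x=5 (Zone III, w=10) cum 185
  x=5 (Zone VI, w=50) cum 235
  x=9 (Zone I, w=50) cum 285
  x=9 (Zone V, w=8) cum 293
  x=11 (Zone II, w=6) cum 299
⇒ x* = 3
y-coordinate, sorted with cumulative weight:
  y=1 (Zone VI, w=50) cum 50
  y=4 (Zone I, w=50) cum 100
  y=7 (Zone VII, w=10) cum 110
  y=7 (Zone III, w=10) cum 120
  y=7 (Zone II, w=6) cum 126
  y=9 (Zone IV, w=125) cum 251  ← median
  y=9 (Zone VIII, w=40) cum 291
  y=11 (Zone V, w=8) cum 299
⇒ y* = 9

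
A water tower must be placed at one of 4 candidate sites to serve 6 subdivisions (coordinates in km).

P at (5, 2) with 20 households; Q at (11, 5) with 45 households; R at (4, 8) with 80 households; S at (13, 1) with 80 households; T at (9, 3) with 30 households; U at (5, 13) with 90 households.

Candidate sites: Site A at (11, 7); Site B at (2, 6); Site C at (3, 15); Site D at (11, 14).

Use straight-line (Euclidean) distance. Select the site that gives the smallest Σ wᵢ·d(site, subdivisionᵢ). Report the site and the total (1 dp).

Site A, total 2215.7 km

Total weighted distance at each candidate:
  Site A (11, 7): total = 2215.7
  Site B (2, 6): total = 2614.3
  Site C (3, 15): total = 3438.4
  Site D (11, 14): total = 3346.0
Minimum is at Site A with total 2215.7 km.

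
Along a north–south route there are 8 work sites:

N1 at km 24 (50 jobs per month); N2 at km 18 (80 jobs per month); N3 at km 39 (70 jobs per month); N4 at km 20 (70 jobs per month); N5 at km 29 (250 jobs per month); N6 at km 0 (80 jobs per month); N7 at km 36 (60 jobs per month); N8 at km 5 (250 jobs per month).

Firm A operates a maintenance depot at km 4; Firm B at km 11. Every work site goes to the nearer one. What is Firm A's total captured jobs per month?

330

The indifferent point is the midpoint (4+11)/2 = 7.5; work sites left of it (closer to Firm A at 4) go to Firm A, those right go to Firm B.
  N6 at 0 (w=80) → Firm A
  N8 at 5 (w=250) → Firm A
  N2 at 18 (w=80) → Firm B
  N4 at 20 (w=70) → Firm B
  N1 at 24 (w=50) → Firm B
  N5 at 29 (w=250) → Firm B
  N7 at 36 (w=60) → Firm B
  N3 at 39 (w=70) → Firm B
Firm A captures 330; Firm B captures 580.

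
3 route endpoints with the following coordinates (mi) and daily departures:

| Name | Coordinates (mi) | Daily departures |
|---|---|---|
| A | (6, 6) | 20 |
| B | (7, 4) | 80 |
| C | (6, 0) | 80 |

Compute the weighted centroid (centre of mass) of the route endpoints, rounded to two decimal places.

(6.44, 2.44)

The minimiser of Σwᵢ‖p−pᵢ‖² is the weighted centroid p* = (Σwᵢpᵢ)/(Σwᵢ).
Σwᵢ = 180.
Σwᵢxᵢ = 20·6 + 80·7 + 80·6 = 1160.
Σwᵢyᵢ = 20·6 + 80·4 + 80·0 = 440.
x* = 1160/180 = 6.44, y* = 440/180 = 2.44.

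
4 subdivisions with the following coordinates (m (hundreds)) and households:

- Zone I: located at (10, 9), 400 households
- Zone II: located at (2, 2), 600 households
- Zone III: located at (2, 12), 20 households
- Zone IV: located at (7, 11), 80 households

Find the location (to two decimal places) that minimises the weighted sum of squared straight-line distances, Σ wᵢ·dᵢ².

The minimiser of Σwᵢ‖p−pᵢ‖² is the weighted centroid p* = (Σwᵢpᵢ)/(Σwᵢ).
Σwᵢ = 1100.
Σwᵢxᵢ = 400·10 + 600·2 + 20·2 + 80·7 = 5800.
Σwᵢyᵢ = 400·9 + 600·2 + 20·12 + 80·11 = 5920.
x* = 5800/1100 = 5.27, y* = 5920/1100 = 5.38.

(5.27, 5.38)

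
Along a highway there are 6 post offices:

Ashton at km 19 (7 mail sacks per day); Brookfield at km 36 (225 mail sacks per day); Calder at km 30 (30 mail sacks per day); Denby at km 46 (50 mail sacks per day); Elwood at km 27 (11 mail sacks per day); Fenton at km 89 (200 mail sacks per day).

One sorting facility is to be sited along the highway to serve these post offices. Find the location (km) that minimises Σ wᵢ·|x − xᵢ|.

x = 36

For a sum of weighted absolute distances on a line, the optimum is the weighted median (not the mean). Total weight W = 523; half-weight = 261.5.
Sort by position and accumulate weight:
  km 19 (Ashton, w=7) → cum 7
  km 27 (Elwood, w=11) → cum 18
  km 30 (Calder, w=30) → cum 48
  km 36 (Brookfield, w=225) → cum 273  ≥ 261.5 → median here
  km 46 (Denby, w=50) → cum 323
  km 89 (Fenton, w=200) → cum 523
Optimal location: km 36.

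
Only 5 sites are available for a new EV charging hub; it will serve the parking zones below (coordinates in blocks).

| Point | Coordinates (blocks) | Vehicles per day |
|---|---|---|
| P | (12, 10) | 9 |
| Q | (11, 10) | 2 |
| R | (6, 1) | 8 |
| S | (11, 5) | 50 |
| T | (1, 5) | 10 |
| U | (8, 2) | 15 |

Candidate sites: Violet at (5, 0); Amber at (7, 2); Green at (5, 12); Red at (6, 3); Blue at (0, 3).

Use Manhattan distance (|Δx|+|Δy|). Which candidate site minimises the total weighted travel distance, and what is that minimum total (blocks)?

Total weighted distance at each candidate:
  Violet (5, 0): total = 916
  Amber (7, 2): total = 612
  Green (5, 12): total = 1148
  Red (6, 3): total = 622
  Blue (0, 3): total = 1086
Minimum is at Amber with total 612 blocks.

Amber, total 612 blocks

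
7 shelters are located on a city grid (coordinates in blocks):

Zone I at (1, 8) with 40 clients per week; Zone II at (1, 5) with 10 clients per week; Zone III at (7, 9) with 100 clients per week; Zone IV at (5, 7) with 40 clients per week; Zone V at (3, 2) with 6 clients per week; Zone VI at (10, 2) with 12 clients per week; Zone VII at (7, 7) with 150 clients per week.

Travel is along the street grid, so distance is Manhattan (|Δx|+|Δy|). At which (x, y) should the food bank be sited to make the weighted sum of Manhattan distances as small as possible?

(7, 7)

Manhattan distance separates: Σwᵢ(|x−xᵢ|+|y−yᵢ|) = Σwᵢ|x−xᵢ| + Σwᵢ|y−yᵢ|, so x and y are optimised independently as 1-D weighted medians.
Total weight W = 358; half = 179.
x-coordinate, sorted with cumulative weight:
  x=1 (Zone I, w=40) cum 40
  x=1 (Zone II, w=10) cum 50
  x=3 (Zone V, w=6) cum 56
  x=5 (Zone IV, w=40) cum 96
  x=7 (Zone III, w=100) cum 196  ← median
  x=7 (Zone VII, w=150) cum 346
  x=10 (Zone VI, w=12) cum 358
⇒ x* = 7
y-coordinate, sorted with cumulative weight:
  y=2 (Zone V, w=6) cum 6
  y=2 (Zone VI, w=12) cum 18
  y=5 (Zone II, w=10) cum 28
  y=7 (Zone IV, w=40) cum 68
  y=7 (Zone VII, w=150) cum 218  ← median
  y=8 (Zone I, w=40) cum 258
  y=9 (Zone III, w=100) cum 358
⇒ y* = 7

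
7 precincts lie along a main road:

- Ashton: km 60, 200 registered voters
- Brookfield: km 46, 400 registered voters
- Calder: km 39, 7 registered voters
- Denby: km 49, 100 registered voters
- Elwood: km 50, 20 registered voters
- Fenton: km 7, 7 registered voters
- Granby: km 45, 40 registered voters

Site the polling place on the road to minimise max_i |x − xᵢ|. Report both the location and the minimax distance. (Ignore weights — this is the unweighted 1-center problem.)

The 1-center on a line is the midpoint of the two extreme points: leftmost at 7, rightmost at 60.
Optimal location = (7 + 60)/2 = 33.5; maximum distance = (60 − 7)/2 = 26.5.

location 33.5, max distance 26.5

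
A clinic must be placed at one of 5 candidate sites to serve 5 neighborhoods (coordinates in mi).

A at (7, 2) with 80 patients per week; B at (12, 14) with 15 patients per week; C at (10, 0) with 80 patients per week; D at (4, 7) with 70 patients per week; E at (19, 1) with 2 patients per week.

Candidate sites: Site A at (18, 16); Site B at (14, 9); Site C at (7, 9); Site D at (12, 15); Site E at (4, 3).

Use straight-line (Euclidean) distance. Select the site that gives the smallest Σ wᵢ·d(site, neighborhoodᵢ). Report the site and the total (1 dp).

Site E, total 1303.9 mi

Total weighted distance at each candidate:
  Site A (18, 16): total = 4145.4
  Site B (14, 9): total = 2393.4
  Site C (7, 9): total = 1706.2
  Site D (12, 15): total = 3163.2
  Site E (4, 3): total = 1303.9
Minimum is at Site E with total 1303.9 mi.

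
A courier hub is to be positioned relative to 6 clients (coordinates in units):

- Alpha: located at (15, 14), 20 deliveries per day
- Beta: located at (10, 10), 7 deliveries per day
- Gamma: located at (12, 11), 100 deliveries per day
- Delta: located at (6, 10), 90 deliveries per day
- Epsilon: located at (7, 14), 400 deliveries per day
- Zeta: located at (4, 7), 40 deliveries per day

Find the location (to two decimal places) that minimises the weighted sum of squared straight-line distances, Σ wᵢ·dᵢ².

(7.72, 12.53)

The minimiser of Σwᵢ‖p−pᵢ‖² is the weighted centroid p* = (Σwᵢpᵢ)/(Σwᵢ).
Σwᵢ = 657.
Σwᵢxᵢ = 20·15 + 7·10 + 100·12 + 90·6 + 400·7 + 40·4 = 5070.
Σwᵢyᵢ = 20·14 + 7·10 + 100·11 + 90·10 + 400·14 + 40·7 = 8230.
x* = 5070/657 = 7.72, y* = 8230/657 = 12.53.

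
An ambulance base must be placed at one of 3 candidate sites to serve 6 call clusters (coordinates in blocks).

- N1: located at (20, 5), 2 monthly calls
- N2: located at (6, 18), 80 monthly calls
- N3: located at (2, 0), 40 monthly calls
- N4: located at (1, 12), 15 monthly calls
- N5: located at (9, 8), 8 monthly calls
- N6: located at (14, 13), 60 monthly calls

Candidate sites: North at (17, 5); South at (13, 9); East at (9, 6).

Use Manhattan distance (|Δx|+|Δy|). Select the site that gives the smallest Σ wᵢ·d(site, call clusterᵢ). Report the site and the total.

Total weighted distance at each candidate:
  North (17, 5): total = 3819
  South (13, 9): total = 2667
  East (9, 6): total = 2690
Minimum is at South with total 2667 blocks.

South, total 2667 blocks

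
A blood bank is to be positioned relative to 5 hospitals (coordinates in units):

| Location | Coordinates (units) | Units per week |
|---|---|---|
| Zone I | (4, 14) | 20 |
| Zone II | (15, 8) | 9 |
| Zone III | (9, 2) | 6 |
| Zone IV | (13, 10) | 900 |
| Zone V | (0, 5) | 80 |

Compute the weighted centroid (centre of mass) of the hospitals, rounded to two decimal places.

The minimiser of Σwᵢ‖p−pᵢ‖² is the weighted centroid p* = (Σwᵢpᵢ)/(Σwᵢ).
Σwᵢ = 1015.
Σwᵢxᵢ = 20·4 + 9·15 + 6·9 + 900·13 + 80·0 = 11969.
Σwᵢyᵢ = 20·14 + 9·8 + 6·2 + 900·10 + 80·5 = 9764.
x* = 11969/1015 = 11.79, y* = 9764/1015 = 9.62.

(11.79, 9.62)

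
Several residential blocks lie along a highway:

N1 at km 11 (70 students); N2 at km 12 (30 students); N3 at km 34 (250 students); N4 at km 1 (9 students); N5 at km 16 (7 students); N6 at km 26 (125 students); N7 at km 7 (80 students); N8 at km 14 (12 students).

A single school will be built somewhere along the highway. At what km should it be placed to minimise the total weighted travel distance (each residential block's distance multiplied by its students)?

x = 26

For a sum of weighted absolute distances on a line, the optimum is the weighted median (not the mean). Total weight W = 583; half-weight = 291.5.
Sort by position and accumulate weight:
  km 1 (N4, w=9) → cum 9
  km 7 (N7, w=80) → cum 89
  km 11 (N1, w=70) → cum 159
  km 12 (N2, w=30) → cum 189
  km 14 (N8, w=12) → cum 201
  km 16 (N5, w=7) → cum 208
  km 26 (N6, w=125) → cum 333  ≥ 291.5 → median here
  km 34 (N3, w=250) → cum 583
Optimal location: km 26.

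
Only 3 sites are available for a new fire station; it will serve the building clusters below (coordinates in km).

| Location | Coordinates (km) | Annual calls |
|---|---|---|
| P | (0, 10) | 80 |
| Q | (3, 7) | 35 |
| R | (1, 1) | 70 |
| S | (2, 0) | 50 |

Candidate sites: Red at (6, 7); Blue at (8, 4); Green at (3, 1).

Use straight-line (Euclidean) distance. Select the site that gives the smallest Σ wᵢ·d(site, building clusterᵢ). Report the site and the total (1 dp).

Total weighted distance at each candidate:
  Red (6, 7): total = 1591.5
  Blue (8, 4): total = 1897.7
  Green (3, 1): total = 1179.7
Minimum is at Green with total 1179.7 km.

Green, total 1179.7 km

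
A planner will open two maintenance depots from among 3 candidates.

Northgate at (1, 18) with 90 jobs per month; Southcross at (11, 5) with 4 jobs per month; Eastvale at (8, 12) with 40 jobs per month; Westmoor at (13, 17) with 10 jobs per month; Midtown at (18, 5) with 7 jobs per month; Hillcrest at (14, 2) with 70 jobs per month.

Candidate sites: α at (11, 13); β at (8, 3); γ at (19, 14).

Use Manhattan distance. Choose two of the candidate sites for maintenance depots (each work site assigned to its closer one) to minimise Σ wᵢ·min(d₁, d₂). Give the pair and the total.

Evaluate every pair (each demand assigned to the nearer of the two):
  {α, β}: total = 2164
  {α, γ}: total = 2652
  {β, γ}: total = 3010
Best pair: {α, β} with total 2164.

{α, β}, total 2164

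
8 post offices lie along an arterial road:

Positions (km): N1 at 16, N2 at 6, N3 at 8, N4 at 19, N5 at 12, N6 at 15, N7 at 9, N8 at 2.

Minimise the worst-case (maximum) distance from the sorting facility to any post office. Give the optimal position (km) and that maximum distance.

The 1-center on a line is the midpoint of the two extreme points: leftmost at 2, rightmost at 19.
Optimal location = (2 + 19)/2 = 10.5; maximum distance = (19 − 2)/2 = 8.5.

location 10.5, max distance 8.5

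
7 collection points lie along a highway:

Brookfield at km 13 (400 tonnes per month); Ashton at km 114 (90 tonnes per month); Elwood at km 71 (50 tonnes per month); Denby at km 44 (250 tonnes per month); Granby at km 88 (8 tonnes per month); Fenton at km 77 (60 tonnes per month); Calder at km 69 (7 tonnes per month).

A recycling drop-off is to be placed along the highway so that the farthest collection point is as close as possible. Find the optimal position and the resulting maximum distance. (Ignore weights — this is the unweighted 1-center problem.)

location 63.5, max distance 50.5

The 1-center on a line is the midpoint of the two extreme points: leftmost at 13, rightmost at 114.
Optimal location = (13 + 114)/2 = 63.5; maximum distance = (114 − 13)/2 = 50.5.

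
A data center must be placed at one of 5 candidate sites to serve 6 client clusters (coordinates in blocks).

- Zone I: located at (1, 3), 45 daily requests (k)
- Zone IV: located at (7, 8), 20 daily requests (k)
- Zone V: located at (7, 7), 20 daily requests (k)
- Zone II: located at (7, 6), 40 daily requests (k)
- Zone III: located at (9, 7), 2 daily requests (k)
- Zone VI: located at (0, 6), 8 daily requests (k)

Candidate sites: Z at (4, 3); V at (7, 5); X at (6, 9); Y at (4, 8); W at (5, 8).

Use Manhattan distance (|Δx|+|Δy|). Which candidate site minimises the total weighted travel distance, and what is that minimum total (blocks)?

Total weighted distance at each candidate:
  Z (4, 3): total = 749
  V (7, 5): total = 572
  X (6, 9): total = 837
  Y (4, 8): total = 760
  W (5, 8): total = 731
Minimum is at V with total 572 blocks.

V, total 572 blocks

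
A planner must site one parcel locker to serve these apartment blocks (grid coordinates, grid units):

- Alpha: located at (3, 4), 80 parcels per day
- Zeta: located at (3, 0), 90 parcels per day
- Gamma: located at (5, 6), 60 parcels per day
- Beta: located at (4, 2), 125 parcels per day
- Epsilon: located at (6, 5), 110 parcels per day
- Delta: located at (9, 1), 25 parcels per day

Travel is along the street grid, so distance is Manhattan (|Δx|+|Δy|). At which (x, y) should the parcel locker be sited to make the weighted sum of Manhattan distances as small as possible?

(4, 4)

Manhattan distance separates: Σwᵢ(|x−xᵢ|+|y−yᵢ|) = Σwᵢ|x−xᵢ| + Σwᵢ|y−yᵢ|, so x and y are optimised independently as 1-D weighted medians.
Total weight W = 490; half = 245.
x-coordinate, sorted with cumulative weight:
  x=3 (Alpha, w=80) cum 80
  x=3 (Zeta, w=90) cum 170
  x=4 (Beta, w=125) cum 295  ← median
  x=5 (Gamma, w=60) cum 355
  x=6 (Epsilon, w=110) cum 465
  x=9 (Delta, w=25) cum 490
⇒ x* = 4
y-coordinate, sorted with cumulative weight:
  y=0 (Zeta, w=90) cum 90
  y=1 (Delta, w=25) cum 115
  y=2 (Beta, w=125) cum 240
  y=4 (Alpha, w=80) cum 320  ← median
  y=5 (Epsilon, w=110) cum 430
  y=6 (Gamma, w=60) cum 490
⇒ y* = 4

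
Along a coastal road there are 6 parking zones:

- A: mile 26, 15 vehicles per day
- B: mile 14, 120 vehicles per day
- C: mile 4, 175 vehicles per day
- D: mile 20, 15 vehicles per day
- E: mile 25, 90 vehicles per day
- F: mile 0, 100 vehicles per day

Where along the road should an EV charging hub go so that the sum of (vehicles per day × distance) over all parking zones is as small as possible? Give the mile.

x = 4

For a sum of weighted absolute distances on a line, the optimum is the weighted median (not the mean). Total weight W = 515; half-weight = 257.5.
Sort by position and accumulate weight:
  mile 0 (F, w=100) → cum 100
  mile 4 (C, w=175) → cum 275  ≥ 257.5 → median here
  mile 14 (B, w=120) → cum 395
  mile 20 (D, w=15) → cum 410
  mile 25 (E, w=90) → cum 500
  mile 26 (A, w=15) → cum 515
Optimal location: mile 4.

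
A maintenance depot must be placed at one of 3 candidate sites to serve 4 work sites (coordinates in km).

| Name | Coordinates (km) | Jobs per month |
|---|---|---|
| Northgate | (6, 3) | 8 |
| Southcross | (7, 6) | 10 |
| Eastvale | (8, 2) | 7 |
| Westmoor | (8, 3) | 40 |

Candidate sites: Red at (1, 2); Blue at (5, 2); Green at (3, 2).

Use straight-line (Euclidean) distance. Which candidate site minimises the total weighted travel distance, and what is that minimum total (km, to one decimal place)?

Blue, total 203.5 km

Total weighted distance at each candidate:
  Red (1, 2): total = 444.7
  Blue (5, 2): total = 203.5
  Green (3, 2): total = 320.8
Minimum is at Blue with total 203.5 km.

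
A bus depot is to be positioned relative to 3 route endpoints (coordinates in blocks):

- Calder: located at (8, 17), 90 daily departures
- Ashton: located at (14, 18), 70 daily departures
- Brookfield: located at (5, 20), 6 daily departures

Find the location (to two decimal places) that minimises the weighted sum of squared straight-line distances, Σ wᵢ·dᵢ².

(10.42, 17.53)

The minimiser of Σwᵢ‖p−pᵢ‖² is the weighted centroid p* = (Σwᵢpᵢ)/(Σwᵢ).
Σwᵢ = 166.
Σwᵢxᵢ = 90·8 + 70·14 + 6·5 = 1730.
Σwᵢyᵢ = 90·17 + 70·18 + 6·20 = 2910.
x* = 1730/166 = 10.42, y* = 2910/166 = 17.53.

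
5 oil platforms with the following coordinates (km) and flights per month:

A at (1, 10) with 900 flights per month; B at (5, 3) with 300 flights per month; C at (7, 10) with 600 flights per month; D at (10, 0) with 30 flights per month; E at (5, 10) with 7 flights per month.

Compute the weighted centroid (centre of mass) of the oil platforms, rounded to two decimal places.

(3.78, 8.69)

The minimiser of Σwᵢ‖p−pᵢ‖² is the weighted centroid p* = (Σwᵢpᵢ)/(Σwᵢ).
Σwᵢ = 1837.
Σwᵢxᵢ = 900·1 + 300·5 + 600·7 + 30·10 + 7·5 = 6935.
Σwᵢyᵢ = 900·10 + 300·3 + 600·10 + 30·0 + 7·10 = 15970.
x* = 6935/1837 = 3.78, y* = 15970/1837 = 8.69.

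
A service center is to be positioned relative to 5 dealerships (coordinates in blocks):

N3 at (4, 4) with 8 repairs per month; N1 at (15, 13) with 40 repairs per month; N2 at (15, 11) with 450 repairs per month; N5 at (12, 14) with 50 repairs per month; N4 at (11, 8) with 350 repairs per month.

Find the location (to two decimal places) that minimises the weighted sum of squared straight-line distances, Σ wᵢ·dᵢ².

The minimiser of Σwᵢ‖p−pᵢ‖² is the weighted centroid p* = (Σwᵢpᵢ)/(Σwᵢ).
Σwᵢ = 898.
Σwᵢxᵢ = 8·4 + 40·15 + 450·15 + 50·12 + 350·11 = 11832.
Σwᵢyᵢ = 8·4 + 40·13 + 450·11 + 50·14 + 350·8 = 9002.
x* = 11832/898 = 13.18, y* = 9002/898 = 10.02.

(13.18, 10.02)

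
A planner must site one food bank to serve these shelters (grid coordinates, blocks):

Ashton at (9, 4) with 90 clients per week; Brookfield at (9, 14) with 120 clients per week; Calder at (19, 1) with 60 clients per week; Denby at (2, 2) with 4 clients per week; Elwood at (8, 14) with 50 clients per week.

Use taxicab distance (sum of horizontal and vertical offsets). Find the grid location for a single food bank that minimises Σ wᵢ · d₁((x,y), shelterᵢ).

Manhattan distance separates: Σwᵢ(|x−xᵢ|+|y−yᵢ|) = Σwᵢ|x−xᵢ| + Σwᵢ|y−yᵢ|, so x and y are optimised independently as 1-D weighted medians.
Total weight W = 324; half = 162.
x-coordinate, sorted with cumulative weight:
  x=2 (Denby, w=4) cum 4
  x=8 (Elwood, w=50) cum 54
  x=9 (Ashton, w=90) cum 144
  x=9 (Brookfield, w=120) cum 264  ← median
  x=19 (Calder, w=60) cum 324
⇒ x* = 9
y-coordinate, sorted with cumulative weight:
  y=1 (Calder, w=60) cum 60
  y=2 (Denby, w=4) cum 64
  y=4 (Ashton, w=90) cum 154
  y=14 (Brookfield, w=120) cum 274  ← median
  y=14 (Elwood, w=50) cum 324
⇒ y* = 14

(9, 14)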